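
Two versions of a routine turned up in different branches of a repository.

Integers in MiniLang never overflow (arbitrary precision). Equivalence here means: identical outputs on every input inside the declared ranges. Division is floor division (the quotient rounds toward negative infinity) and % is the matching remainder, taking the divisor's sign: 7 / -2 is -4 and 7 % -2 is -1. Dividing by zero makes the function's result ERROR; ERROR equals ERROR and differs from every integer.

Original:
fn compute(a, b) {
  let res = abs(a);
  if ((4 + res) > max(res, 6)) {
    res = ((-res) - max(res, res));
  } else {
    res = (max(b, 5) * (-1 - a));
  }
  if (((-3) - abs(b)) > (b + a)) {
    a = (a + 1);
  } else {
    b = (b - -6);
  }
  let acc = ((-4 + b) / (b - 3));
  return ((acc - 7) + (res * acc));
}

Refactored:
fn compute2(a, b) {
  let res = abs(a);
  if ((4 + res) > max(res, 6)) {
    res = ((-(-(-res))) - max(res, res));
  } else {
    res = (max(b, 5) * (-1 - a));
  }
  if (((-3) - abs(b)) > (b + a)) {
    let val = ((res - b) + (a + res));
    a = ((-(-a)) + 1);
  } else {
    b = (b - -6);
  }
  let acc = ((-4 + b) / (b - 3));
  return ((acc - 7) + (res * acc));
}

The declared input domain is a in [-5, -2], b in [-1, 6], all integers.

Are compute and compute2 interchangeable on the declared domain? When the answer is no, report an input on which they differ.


The two are interchangeable: arithmetic usage differs, statement counts differ, local variable names differ, and every declared input agrees.
One worked example (a=-4, b=4) — compute: res := 4 | ((4 + res) > max(res, 6)): true | res := -8 | (((-3) - abs(b)) > (b + a)): false | b := 10 | acc := 0 | result -7; compute2: res := 4 | ((4 + res) > max(res, 6)): true | res := -8 | (((-3) - abs(b)) > (b + a)): false | b := 10 | acc := 0 | result -7; agreement on -7.
Checked all 32 inputs in the declared domain: the outputs agree on every one.
verdict: equivalent


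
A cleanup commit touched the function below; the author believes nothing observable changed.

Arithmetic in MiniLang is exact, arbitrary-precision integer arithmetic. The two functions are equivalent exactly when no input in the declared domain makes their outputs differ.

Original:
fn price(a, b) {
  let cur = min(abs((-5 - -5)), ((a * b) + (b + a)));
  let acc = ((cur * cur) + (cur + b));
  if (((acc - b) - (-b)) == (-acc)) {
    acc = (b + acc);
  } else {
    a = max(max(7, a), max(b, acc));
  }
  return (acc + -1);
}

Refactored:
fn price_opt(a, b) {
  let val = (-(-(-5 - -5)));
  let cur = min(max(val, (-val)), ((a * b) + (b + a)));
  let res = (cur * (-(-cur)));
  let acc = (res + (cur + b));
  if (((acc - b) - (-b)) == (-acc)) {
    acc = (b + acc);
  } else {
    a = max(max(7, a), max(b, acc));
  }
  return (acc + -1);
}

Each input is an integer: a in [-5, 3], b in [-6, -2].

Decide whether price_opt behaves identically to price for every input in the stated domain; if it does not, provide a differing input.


Reading the diff, among the changes: statement counts differ, and min/max/abs usage differs, and local variable names differ.
As a probe, take a=1, b=-2: price runs cur = -3; acc = 4; (((acc - b) - (-b)) == (-acc)) -> false; a = 7; return 3; price_opt runs val = 0; cur = -3; res = 9; acc = 4; (((acc - b) - (-b)) == (-acc)) -> false; a = 7; return 3; both end at 3.
Checked all 45 inputs in the declared domain: the outputs agree on every one.
verdict: equivalent


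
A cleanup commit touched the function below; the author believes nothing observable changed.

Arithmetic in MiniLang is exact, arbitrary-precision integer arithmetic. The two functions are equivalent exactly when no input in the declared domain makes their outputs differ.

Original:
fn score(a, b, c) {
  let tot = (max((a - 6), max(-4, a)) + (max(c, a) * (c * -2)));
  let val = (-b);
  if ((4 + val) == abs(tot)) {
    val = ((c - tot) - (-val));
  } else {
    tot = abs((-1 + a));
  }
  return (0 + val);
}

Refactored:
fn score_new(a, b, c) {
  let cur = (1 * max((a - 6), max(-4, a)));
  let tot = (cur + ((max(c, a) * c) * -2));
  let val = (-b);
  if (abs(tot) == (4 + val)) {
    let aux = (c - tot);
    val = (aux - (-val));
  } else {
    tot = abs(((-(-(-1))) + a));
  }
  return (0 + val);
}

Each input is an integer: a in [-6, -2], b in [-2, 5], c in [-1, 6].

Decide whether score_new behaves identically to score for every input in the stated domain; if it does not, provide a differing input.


The two are interchangeable: statement counts differ, plus local variable names differ, plus arithmetic usage differs, plus constant usage differs, and every declared input agrees.
Spot check at a=-3, b=0, c=2 — score: tot=-11, then val=0, then ((4 + val) == abs(tot)) is false, then tot=4, then returns 0. score_new: cur=-3, then tot=-11, then val=0, then (abs(tot) == (4 + val)) is false, then tot=4, then returns 0. Both give 0.
Across all 320 domain points the two functions coincide.
verdict: equivalent


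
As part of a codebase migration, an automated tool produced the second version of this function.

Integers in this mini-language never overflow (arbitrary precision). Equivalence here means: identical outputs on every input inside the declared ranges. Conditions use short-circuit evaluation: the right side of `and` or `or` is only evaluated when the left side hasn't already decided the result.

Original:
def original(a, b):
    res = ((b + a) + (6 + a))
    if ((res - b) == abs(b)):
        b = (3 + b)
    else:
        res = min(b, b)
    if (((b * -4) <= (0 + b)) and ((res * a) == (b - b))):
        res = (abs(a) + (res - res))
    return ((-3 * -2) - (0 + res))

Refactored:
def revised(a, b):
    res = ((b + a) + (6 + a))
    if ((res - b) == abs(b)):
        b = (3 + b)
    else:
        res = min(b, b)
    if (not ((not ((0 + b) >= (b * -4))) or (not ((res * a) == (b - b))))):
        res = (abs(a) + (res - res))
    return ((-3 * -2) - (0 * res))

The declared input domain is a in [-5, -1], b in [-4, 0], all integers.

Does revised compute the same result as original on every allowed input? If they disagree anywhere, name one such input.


These are not equivalent — on a=-5, b=-4 the outputs split (10 vs 6).
original: res := -8 | ((res - b) == abs(b)): false | res := -4 | (((b * -4) <= (0 + b)) and ((res * a) == (b - b))): false | result 10
revised: res := -8 | ((res - b) == abs(b)): false | res := -4 | (not ((not ((0 + b) >= (b * -4))) or (not ((res * a) == (b - b))))): false | result 6
verdict: not equivalent; witness: a=-5, b=-4


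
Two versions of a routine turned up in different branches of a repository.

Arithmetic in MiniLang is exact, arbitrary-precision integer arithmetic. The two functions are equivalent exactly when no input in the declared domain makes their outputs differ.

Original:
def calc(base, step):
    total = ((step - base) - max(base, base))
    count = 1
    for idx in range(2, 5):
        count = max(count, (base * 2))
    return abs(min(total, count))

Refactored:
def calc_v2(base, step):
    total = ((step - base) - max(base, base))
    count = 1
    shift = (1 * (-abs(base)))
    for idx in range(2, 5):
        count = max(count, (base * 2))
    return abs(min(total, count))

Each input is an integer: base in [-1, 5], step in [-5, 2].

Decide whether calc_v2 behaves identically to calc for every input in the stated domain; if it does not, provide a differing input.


The two are interchangeable: local variable names differ, constant usage differs, arithmetic usage differs, statement counts differ, min/max/abs usage differs, and every declared input agrees.
As a probe, take base=3, step=2: calc runs total = -4; count = 1; [idx=2]; count = 6; [idx=3]; count = 6; [idx=4]; count = 6; return 4; calc_v2 runs total = -4; count = 1; shift = -3; [idx=2]; count = 6; [idx=3]; count = 6; [idx=4]; count = 6; return 4; both end at 4.
Checked all 56 inputs in the declared domain: the outputs agree on every one.
verdict: equivalent


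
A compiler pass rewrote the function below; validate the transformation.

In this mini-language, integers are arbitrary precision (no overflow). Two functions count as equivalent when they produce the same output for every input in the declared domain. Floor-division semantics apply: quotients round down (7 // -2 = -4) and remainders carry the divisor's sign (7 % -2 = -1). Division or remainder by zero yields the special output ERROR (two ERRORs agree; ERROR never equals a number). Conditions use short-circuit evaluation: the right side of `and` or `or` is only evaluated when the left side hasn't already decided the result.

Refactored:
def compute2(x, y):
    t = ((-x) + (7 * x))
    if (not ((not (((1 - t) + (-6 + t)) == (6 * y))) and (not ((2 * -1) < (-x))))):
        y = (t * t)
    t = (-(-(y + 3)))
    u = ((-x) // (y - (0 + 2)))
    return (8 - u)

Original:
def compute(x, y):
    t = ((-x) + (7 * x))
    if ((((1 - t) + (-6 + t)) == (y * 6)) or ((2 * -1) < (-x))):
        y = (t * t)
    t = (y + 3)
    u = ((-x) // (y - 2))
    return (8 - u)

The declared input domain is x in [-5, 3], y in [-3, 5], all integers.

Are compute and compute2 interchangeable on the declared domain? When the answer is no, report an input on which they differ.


Equivalent — the differences include boolean connective usage differs; and arithmetic usage differs; and constant usage differs, yet no declared input distinguishes the two.
Tracing x=-4, y=1: compute: t=-24, then ((((1 - t) + (-6 + t)) == (y * 6)) or ((2 * -1) < (-x))) is true, then y=576, then t=579, then u=0, then returns 8 | compute2: t=-24, then (not ((not (((1 - t) + (-6 + t)) == (6 * y))) and (not ((2 * -1) < (-x))))) is true, then y=576, then t=579, then u=0, then returns 8 — matching result 8.
An exhaustive pass over the 81 declared inputs shows identical outputs.
verdict: equivalent


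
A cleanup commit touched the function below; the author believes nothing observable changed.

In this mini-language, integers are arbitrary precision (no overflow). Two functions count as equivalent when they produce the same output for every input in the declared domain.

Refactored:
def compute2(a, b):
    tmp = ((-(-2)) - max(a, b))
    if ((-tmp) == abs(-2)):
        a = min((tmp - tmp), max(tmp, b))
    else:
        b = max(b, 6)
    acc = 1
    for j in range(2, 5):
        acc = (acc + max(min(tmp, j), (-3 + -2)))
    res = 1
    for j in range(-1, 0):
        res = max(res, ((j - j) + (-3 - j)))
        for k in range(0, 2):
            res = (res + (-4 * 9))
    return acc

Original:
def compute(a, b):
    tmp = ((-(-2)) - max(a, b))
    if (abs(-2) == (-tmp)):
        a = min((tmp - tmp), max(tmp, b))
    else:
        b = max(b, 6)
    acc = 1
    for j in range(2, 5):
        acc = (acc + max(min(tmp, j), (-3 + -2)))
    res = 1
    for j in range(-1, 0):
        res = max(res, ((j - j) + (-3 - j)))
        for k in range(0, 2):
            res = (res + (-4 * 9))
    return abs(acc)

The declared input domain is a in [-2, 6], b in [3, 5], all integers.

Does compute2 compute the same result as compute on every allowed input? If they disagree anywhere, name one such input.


Not equivalent: a=-2, b=3 separates them (2 vs -2).
compute: tmp = -1; (abs(-2) == (-tmp)) -> false; b = 6; acc = 1; [j=2]; acc = 0; [j=3]; acc = -1; [j=4]; acc = -2; res = 1; [j=-1]; res = 1; [k=0]; res = -35; [k=1]; res = -71; return 2
compute2: tmp = -1; ((-tmp) == abs(-2)) -> false; b = 6; acc = 1; [j=2]; acc = 0; [j=3]; acc = -1; [j=4]; acc = -2; res = 1; [j=-1]; res = 1; [k=0]; res = -35; [k=1]; res = -71; return -2
verdict: not equivalent; witness: a=-2, b=3


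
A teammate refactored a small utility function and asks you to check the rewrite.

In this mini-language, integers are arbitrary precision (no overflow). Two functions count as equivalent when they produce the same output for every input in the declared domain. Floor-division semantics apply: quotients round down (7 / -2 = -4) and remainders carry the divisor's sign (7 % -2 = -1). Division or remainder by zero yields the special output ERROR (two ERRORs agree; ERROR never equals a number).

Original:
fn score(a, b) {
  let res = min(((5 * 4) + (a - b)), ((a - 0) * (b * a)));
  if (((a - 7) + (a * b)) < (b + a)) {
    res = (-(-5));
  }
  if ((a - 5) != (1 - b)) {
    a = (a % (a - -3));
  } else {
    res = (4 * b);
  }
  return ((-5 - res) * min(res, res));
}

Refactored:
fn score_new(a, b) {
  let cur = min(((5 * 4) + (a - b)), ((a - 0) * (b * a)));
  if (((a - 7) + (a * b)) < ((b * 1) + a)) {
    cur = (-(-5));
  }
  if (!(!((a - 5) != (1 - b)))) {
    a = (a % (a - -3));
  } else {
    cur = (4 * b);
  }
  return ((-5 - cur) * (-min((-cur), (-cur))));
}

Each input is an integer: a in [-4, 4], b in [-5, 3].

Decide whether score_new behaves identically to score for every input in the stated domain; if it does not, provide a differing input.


Whatever the rewrite altered, no input in the stated domain can expose a difference.
One worked example (a=4, b=-5) — score: res becomes -80; next (((a - 7) + (a * b)) < (b + a)) evaluates to true; next res becomes 5; next ((a - 5) != (1 - b)) evaluates to true; next a becomes 4; next final value -50; score_new: cur becomes -80; next (((a - 7) + (a * b)) < ((b * 1) + a)) evaluates to true; next cur becomes 5; next (!(!((a - 5) != (1 - b)))) evaluates to true; next a becomes 4; next final value -50; agreement on -50.
Sweeping the whole domain (81 inputs) finds no disagreement.
verdict: equivalent


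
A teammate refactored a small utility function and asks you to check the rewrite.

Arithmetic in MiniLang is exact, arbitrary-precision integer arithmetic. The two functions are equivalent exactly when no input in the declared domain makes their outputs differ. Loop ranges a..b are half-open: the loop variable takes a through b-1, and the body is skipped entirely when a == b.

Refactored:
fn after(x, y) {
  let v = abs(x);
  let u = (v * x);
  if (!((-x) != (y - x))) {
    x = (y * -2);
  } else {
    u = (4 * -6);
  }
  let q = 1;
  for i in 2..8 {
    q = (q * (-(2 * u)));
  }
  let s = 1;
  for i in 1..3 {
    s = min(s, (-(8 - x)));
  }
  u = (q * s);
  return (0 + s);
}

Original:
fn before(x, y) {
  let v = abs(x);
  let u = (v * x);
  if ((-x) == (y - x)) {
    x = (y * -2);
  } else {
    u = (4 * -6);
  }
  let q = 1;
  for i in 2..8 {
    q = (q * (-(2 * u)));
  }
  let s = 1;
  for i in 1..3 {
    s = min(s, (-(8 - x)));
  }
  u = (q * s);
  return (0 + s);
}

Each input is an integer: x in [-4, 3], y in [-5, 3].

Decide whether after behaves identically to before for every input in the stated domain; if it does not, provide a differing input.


Reading the diff, among the changes: boolean connective usage differs, plus comparison usage differs.
Spot check at x=1, y=-3 — before: v becomes 1; next u becomes 1; next ((-x) == (y - x)) evaluates to false; next u becomes -24; next q becomes 1; next at i=2:; next q becomes 48; next at i=3:; next q becomes 2304; next at i=4:; next q becomes 110592; next at i=5:; next q becomes 5308416; next at i=6:; next q becomes 254803968; next at i=7:; next q becomes 12230590464; next s becomes 1; next at i=1:; next s becomes -7; next at i=2:; next s becomes -7; next u becomes -85614133248; next final value -7. after: v becomes 1; next u becomes 1; next (!((-x) != (y - x))) evaluates to false; next u becomes -24; next q becomes 1; next at i=2:; next q becomes 48; next at i=3:; next q becomes 2304; next at i=4:; next q becomes 110592; next at i=5:; next q becomes 5308416; next at i=6:; next q becomes 254803968; next at i=7:; next q becomes 12230590464; next s becomes 1; next at i=1:; next s becomes -7; next at i=2:; next s becomes -7; next u becomes -85614133248; next final value -7. Both give -7.
Sweeping the whole domain (72 inputs) finds no disagreement.
verdict: equivalent


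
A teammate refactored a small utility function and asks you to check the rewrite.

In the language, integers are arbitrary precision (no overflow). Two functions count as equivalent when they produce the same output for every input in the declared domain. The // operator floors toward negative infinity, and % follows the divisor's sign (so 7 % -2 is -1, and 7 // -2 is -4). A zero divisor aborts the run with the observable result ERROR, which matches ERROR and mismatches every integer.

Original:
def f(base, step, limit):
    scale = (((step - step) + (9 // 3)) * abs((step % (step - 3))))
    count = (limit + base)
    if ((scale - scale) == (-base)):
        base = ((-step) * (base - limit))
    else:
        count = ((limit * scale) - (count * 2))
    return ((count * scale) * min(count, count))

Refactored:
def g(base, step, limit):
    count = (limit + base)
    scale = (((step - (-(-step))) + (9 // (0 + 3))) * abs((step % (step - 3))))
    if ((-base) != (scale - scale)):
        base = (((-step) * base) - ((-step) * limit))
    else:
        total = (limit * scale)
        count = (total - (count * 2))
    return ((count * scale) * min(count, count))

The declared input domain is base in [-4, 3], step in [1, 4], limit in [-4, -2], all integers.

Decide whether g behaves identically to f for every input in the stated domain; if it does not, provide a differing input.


Run the pair on base=-4, step=1, limit=-4.
f: scale := 3 | count := -8 | ((scale - scale) == (-base)): false | count := 4 | result 48
g: count := -8 | scale := 3 | ((-base) != (scale - scale)): true | base := 0 | result 192
48 and 192 differ, so these are not the same function on this domain.
verdict: not equivalent; witness: base=-4, step=1, limit=-4


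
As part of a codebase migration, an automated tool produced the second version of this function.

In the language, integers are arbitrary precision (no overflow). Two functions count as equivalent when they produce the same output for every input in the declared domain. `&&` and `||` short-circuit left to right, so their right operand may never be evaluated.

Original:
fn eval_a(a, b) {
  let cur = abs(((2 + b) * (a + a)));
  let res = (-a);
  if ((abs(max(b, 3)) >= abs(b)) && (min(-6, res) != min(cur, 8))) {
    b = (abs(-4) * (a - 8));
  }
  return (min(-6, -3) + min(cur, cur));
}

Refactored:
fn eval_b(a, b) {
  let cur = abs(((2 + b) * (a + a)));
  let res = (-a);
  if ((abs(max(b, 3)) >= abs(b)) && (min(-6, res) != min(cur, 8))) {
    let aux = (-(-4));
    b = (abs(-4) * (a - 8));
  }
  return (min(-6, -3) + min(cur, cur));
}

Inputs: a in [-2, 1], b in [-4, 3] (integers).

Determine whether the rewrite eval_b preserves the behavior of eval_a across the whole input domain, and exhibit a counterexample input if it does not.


Reading the diff, among the changes: local variable names differ, plus statement counts differ, plus constant usage differs.
As a probe, take a=-2, b=-4: eval_a runs cur becomes 8; next res becomes 2; next ((abs(max(b, 3)) >= abs(b)) && (min(-6, res) != min(cur, 8))) evaluates to false; next final value 2; eval_b runs cur becomes 8; next res becomes 2; next ((abs(max(b, 3)) >= abs(b)) && (min(-6, res) != min(cur, 8))) evaluates to false; next final value 2; both end at 2.
Across all 32 domain points the two functions coincide.
verdict: equivalent


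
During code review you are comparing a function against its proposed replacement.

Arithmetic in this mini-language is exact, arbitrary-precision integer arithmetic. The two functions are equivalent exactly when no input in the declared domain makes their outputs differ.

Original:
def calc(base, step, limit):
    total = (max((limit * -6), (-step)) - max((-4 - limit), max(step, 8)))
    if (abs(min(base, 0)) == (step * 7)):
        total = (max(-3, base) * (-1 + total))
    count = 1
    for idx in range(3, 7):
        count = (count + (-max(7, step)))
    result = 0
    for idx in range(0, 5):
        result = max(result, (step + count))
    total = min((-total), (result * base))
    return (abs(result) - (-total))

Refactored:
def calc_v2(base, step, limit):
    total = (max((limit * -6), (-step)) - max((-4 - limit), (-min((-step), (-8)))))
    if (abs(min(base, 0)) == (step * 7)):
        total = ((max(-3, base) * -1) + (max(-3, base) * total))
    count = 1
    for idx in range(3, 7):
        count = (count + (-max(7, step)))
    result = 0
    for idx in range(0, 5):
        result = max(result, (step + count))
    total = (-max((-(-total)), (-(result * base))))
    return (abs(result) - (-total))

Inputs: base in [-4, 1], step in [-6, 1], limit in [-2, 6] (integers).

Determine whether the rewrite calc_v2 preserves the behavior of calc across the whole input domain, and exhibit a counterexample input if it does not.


Comparing the listings, the differences include: min/max/abs usage differs; also constant usage differs; also arithmetic usage differs.
Spot check at base=0, step=-2, limit=-1 — calc: total = -2; (abs(min(base, 0)) == (step * 7)) -> false; count = 1; [idx=3]; count = -6; [idx=4]; count = -13; [idx=5]; count = -20; [idx=6]; count = -27; result = 0; [idx=0]; result = 0; [idx=1]; result = 0; [idx=2]; result = 0; [idx=3]; result = 0; [idx=4]; result = 0; total = 0; return 0. calc_v2: total = -2; (abs(min(base, 0)) == (step * 7)) -> false; count = 1; [idx=3]; count = -6; [idx=4]; count = -13; [idx=5]; count = -20; [idx=6]; count = -27; result = 0; [idx=0]; result = 0; [idx=1]; result = 0; [idx=2]; result = 0; [idx=3]; result = 0; [idx=4]; result = 0; total = 0; return 0. Both give 0.
An exhaustive pass over the 432 declared inputs shows identical outputs.
verdict: equivalent


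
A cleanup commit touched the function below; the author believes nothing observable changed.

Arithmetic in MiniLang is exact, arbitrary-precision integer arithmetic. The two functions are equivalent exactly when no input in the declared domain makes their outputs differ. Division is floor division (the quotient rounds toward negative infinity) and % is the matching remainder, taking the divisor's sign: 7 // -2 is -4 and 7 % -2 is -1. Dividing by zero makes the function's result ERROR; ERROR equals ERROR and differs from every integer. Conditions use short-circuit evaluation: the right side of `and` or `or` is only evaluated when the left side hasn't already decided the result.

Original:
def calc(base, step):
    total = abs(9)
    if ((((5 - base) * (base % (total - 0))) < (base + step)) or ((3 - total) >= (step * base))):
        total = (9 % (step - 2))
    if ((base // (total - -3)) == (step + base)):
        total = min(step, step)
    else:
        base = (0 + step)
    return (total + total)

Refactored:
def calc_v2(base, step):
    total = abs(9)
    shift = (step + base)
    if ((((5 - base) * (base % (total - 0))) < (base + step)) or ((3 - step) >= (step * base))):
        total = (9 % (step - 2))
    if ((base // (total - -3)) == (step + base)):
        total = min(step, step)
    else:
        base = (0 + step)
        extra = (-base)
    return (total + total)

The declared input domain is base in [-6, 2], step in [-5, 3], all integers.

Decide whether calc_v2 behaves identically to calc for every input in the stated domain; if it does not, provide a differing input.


Take base=-6, step=0.
calc: total := 9 | ((((5 - base) * (base % (total - 0))) < (base + step)) or ((3 - total) >= (step * base))): false | ((base // (total - -3)) == (step + base)): false | base := 0 | result 18
calc_v2: total := 9 | shift := -6 | ((((5 - base) * (base % (total - 0))) < (base + step)) or ((3 - step) >= (step * base))): true | total := -1 | ((base // (total - -3)) == (step + base)): false | base := 0 | extra := 0 | result -2
18 vs -2 — the two versions disagree here.
verdict: not equivalent; witness: base=-6, step=0


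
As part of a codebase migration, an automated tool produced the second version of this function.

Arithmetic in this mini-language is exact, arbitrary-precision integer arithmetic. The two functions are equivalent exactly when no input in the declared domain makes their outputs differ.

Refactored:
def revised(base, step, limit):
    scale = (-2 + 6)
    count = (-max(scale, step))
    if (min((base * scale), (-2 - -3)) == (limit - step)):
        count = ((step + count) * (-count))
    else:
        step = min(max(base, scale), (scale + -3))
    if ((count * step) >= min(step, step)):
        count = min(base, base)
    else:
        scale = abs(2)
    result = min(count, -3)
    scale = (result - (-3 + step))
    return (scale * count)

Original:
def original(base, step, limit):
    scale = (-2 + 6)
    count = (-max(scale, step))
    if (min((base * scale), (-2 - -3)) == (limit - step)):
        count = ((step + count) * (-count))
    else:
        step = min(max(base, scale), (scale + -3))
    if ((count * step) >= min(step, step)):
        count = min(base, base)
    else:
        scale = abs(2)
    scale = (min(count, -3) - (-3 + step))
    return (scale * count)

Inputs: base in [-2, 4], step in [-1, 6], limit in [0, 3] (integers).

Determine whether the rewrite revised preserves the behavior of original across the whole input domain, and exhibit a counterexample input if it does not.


Comparing the listings, the differences include: statement counts differ; local variable names differ.
As a probe, take base=0, step=6, limit=2: original runs scale := 4 | count := -6 | (min((base * scale), (-2 - -3)) == (limit - step)): false | step := 1 | ((count * step) >= min(step, step)): false | scale := 2 | scale := -4 | result 24; revised runs scale := 4 | count := -6 | (min((base * scale), (-2 - -3)) == (limit - step)): false | step := 1 | ((count * step) >= min(step, step)): false | scale := 2 | result := -6 | scale := -4 | result 24; both end at 24.
Every one of the 224 inputs gives matching results.
verdict: equivalent


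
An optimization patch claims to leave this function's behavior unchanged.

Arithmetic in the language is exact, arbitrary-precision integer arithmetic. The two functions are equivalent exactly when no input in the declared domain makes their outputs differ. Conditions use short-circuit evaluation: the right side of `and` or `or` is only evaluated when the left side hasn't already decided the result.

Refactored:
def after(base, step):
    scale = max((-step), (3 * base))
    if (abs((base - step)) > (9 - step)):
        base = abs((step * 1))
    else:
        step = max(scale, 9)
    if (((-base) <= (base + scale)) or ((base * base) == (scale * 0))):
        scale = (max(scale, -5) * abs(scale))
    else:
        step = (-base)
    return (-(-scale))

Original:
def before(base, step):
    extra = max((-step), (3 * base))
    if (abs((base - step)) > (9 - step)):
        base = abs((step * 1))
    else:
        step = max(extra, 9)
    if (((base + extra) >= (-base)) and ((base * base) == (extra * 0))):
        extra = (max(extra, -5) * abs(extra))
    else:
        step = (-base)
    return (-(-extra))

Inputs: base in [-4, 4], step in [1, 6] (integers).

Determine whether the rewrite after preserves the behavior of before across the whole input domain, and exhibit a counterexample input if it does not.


These are not equivalent — on base=-4, step=3 the outputs split (-3 vs -9).
before: extra becomes -3; next (abs((base - step)) > (9 - step)) evaluates to true; next base becomes 3; next (((base + extra) >= (-base)) and ((base * base) == (extra * 0))) evaluates to false; next step becomes -3; next final value -3
after: scale becomes -3; next (abs((base - step)) > (9 - step)) evaluates to true; next base becomes 3; next (((-base) <= (base + scale)) or ((base * base) == (scale * 0))) evaluates to true; next scale becomes -9; next final value -9
verdict: not equivalent; witness: base=-4, step=3


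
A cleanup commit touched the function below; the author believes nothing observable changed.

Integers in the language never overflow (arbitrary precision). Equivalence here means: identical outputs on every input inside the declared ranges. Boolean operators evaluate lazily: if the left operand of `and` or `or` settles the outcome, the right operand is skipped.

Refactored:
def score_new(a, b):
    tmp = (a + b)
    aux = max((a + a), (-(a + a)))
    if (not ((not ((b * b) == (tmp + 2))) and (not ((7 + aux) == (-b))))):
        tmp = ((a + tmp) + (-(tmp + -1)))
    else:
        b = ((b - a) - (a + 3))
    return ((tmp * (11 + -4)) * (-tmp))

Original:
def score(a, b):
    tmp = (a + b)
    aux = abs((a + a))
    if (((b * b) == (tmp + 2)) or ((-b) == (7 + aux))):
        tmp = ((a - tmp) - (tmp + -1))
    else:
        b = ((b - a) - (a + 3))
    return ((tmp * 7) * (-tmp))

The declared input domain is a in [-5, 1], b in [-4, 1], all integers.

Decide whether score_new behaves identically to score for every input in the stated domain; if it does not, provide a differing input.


These are not equivalent — on a=-2, b=0 the outputs split (-63 vs -7).
score: tmp := -2 | aux := 4 | (((b * b) == (tmp + 2)) or ((-b) == (7 + aux))): true | tmp := 3 | result -63
score_new: tmp := -2 | aux := 4 | (not ((not ((b * b) == (tmp + 2))) and (not ((7 + aux) == (-b))))): true | tmp := -1 | result -7
verdict: not equivalent; witness: a=-2, b=0


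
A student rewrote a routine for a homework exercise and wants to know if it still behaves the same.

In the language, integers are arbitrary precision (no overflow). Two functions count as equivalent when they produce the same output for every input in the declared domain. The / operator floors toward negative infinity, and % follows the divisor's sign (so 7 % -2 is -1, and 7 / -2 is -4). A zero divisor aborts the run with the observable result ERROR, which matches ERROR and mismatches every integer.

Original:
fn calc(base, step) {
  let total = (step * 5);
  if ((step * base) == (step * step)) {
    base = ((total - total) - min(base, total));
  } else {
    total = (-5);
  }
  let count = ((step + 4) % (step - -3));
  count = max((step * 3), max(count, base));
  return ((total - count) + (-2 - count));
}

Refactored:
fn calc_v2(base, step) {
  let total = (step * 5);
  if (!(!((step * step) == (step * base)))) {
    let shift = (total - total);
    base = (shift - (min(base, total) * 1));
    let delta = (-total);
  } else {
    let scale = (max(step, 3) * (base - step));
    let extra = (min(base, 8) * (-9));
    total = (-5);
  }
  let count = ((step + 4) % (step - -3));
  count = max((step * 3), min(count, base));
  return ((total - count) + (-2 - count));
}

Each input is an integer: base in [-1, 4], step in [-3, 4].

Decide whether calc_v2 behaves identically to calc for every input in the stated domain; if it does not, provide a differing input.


There is a counterexample at base=-1, step=-2: -7 on one side, -5 on the other.
calc: total = -10; ((step * base) == (step * step)) -> false; total = -5; count = 0; count = 0; return -7
calc_v2: total = -10; (!(!((step * step) == (step * base)))) -> false; scale = 3; extra = 9; total = -5; count = 0; count = -1; return -5
verdict: not equivalent; witness: base=-1, step=-2


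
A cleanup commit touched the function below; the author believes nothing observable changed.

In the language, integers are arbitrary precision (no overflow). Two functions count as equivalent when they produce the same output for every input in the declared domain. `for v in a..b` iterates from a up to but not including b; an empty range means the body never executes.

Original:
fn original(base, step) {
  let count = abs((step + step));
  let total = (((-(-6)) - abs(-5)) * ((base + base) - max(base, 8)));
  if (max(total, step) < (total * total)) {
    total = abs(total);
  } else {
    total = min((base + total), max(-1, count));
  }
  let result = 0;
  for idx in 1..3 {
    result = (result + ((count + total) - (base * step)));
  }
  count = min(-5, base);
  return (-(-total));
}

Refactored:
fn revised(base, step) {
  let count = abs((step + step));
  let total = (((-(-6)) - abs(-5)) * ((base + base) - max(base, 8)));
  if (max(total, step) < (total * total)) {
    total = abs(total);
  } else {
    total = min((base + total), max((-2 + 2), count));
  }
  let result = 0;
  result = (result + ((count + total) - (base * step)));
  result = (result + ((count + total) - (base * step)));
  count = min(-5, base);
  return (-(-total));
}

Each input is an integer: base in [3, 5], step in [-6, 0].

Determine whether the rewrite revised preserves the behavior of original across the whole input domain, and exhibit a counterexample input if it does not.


The edit looks behavioral (`-1` became `0`), but over these ranges it never changes the outcome.
Spot check at base=3, step=-1 — original: count = 2; total = -2; (max(total, step) < (total * total)) -> true; total = 2; result = 0; [idx=1]; result = 7; [idx=2]; result = 14; count = -5; return 2. revised: count = 2; total = -2; (max(total, step) < (total * total)) -> true; total = 2; result = 0; result = 7; result = 14; count = -5; return 2. Both give 2.
An exhaustive pass over the 21 declared inputs shows identical outputs.
verdict: equivalent


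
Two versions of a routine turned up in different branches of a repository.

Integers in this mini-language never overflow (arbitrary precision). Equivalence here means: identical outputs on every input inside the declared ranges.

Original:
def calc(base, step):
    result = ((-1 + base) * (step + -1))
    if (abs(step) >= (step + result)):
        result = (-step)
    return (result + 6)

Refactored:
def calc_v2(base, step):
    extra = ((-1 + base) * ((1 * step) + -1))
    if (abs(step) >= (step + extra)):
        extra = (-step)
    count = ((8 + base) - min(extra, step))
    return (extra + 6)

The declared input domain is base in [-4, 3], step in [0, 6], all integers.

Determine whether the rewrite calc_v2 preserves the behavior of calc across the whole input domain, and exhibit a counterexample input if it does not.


Side by side, the visible changes include: statement counts differ, local variable names differ, constant usage differs, min/max/abs usage differs, arithmetic usage differs.
Spot check at base=-1, step=1 — calc: result = 0; (abs(step) >= (step + result)) -> true; result = -1; return 5. calc_v2: extra = 0; (abs(step) >= (step + extra)) -> true; extra = -1; count = 8; return 5. Both give 5.
Across all 56 domain points the two functions coincide.
verdict: equivalent


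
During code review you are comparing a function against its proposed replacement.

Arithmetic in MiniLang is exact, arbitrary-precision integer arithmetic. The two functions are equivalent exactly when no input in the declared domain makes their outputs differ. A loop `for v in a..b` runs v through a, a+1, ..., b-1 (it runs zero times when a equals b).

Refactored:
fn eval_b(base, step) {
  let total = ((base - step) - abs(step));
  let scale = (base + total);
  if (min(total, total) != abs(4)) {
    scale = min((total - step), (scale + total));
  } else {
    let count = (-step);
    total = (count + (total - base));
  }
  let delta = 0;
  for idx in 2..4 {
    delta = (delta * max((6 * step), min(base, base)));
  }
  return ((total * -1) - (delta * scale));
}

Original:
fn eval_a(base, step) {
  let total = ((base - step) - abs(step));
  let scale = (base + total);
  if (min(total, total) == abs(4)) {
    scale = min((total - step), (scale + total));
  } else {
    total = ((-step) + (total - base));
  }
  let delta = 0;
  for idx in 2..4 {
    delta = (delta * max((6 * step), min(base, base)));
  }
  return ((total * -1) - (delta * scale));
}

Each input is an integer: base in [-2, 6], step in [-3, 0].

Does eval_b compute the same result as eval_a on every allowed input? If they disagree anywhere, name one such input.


The rewrite breaks on base=-2, step=-3, where the results are -3 and 2.
eval_a: total=-2, then scale=-4, then (min(total, total) == abs(4)) is false, then total=3, then delta=0, then (idx=2), then delta=0, then (idx=3), then delta=0, then returns -3
eval_b: total=-2, then scale=-4, then (min(total, total) != abs(4)) is true, then scale=-6, then delta=0, then (idx=2), then delta=0, then (idx=3), then delta=0, then returns 2
verdict: not equivalent; witness: base=-2, step=-3


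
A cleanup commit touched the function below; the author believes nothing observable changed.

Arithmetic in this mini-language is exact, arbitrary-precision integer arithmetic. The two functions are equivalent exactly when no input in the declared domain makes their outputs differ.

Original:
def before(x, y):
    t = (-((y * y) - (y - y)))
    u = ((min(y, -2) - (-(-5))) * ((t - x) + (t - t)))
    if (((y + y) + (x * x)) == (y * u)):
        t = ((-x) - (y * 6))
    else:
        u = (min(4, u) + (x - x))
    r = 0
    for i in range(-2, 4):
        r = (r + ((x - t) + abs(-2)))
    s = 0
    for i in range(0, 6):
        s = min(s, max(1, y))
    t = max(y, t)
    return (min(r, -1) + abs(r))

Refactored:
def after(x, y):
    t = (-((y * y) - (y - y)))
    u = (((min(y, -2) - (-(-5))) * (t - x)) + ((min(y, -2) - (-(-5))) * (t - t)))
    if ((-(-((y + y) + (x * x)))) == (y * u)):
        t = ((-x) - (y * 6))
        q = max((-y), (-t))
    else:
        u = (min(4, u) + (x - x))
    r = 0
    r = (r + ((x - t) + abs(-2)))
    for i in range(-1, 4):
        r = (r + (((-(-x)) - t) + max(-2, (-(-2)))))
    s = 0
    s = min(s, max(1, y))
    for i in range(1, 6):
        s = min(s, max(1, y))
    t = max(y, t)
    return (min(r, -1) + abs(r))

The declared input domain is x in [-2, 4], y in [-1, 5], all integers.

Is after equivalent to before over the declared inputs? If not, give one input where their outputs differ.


Comparing the listings, the differences include: local variable names differ; and statement counts differ; and arithmetic usage differs; and constant usage differs; and loop structure differs; and min/max/abs usage differs.
Tracing x=3, y=1: before: t = -1; u = 28; (((y + y) + (x * x)) == (y * u)) -> false; u = 4; r = 0; [i=-2]; r = 6; [i=-1]; r = 12; [i=0]; r = 18; [i=1]; r = 24; [i=2]; r = 30; [i=3]; r = 36; s = 0; [i=0]; s = 0; [i=1]; s = 0; [i=2]; s = 0; [i=3]; s = 0; [i=4]; s = 0; [i=5]; s = 0; t = 1; return 35 | after: t = -1; u = 28; ((-(-((y + y) + (x * x)))) == (y * u)) -> false; u = 4; r = 0; r = 6; [i=-1]; r = 12; [i=0]; r = 18; [i=1]; r = 24; [i=2]; r = 30; [i=3]; r = 36; s = 0; s = 0; [i=1]; s = 0; [i=2]; s = 0; [i=3]; s = 0; [i=4]; s = 0; [i=5]; s = 0; t = 1; return 35 — matching result 35.
Every one of the 49 inputs gives matching results.
verdict: equivalent


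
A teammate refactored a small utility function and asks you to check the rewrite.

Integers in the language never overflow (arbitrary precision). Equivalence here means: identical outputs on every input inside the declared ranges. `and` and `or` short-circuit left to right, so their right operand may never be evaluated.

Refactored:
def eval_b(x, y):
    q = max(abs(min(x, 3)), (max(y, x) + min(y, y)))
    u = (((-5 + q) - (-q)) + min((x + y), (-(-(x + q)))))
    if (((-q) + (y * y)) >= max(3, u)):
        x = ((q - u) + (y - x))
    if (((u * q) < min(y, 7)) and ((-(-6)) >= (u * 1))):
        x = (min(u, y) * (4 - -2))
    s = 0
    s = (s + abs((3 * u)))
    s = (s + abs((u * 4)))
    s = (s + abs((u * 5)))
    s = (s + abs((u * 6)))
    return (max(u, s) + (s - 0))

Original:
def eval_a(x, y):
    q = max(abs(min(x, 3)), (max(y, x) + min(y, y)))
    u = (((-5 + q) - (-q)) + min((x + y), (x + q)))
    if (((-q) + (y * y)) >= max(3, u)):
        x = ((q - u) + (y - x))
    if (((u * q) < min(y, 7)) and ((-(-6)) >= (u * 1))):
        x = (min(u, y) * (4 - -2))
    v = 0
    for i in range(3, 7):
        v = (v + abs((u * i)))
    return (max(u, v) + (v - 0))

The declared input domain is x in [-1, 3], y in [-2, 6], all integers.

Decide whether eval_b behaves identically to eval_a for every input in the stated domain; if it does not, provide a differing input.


Behavior is preserved: although min/max/abs usage differs, and loop structure differs, and statement counts differ, and arithmetic usage differs, and constant usage differs, and local variable names differ, the outputs never diverge.
As a probe, take x=-1, y=-2: eval_a runs q becomes 1; next u becomes -6; next (((-q) + (y * y)) >= max(3, u)) evaluates to true; next x becomes 6; next (((u * q) < min(y, 7)) and ((-(-6)) >= (u * 1))) evaluates to true; next x becomes -36; next v becomes 0; next at i=3:; next v becomes 18; next at i=4:; next v becomes 42; next at i=5:; next v becomes 72; next at i=6:; next v becomes 108; next final value 216; eval_b runs q becomes 1; next u becomes -6; next (((-q) + (y * y)) >= max(3, u)) evaluates to true; next x becomes 6; next (((u * q) < min(y, 7)) and ((-(-6)) >= (u * 1))) evaluates to true; next x becomes -36; next s becomes 0; next s becomes 18; next s becomes 42; next s becomes 72; next s becomes 108; next final value 216; both end at 216.
Every one of the 45 inputs gives matching results.
verdict: equivalent
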